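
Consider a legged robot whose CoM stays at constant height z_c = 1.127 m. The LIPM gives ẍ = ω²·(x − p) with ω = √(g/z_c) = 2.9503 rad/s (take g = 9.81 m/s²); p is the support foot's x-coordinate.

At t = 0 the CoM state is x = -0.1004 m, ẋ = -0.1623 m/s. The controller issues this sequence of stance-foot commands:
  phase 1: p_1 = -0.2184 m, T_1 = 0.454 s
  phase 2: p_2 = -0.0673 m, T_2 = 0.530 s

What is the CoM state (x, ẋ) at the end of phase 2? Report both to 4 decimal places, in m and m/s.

x = 0.1349, ẋ = 0.6620

phase 1: p=-0.2184, T=0.454, ωT=1.339436, cosh=2.039442, sinh=1.777449; start (x,ẋ)=(-0.100400, -0.162300) → end (x,ẋ)=(-0.075526, 0.287791)
phase 2: p=-0.0673, T=0.530, ωT=1.563659, cosh=2.492817, sinh=2.283449; start (x,ẋ)=(-0.075526, 0.287791) → end (x,ẋ)=(0.134937, 0.661996)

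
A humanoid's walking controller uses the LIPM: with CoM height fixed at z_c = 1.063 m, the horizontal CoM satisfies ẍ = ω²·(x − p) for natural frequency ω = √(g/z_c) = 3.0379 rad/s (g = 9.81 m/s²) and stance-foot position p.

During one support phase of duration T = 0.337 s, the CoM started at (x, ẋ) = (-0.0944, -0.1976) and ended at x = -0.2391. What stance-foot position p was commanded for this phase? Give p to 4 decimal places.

ωT = 3.0379·0.337 = 1.023772; cosh(ωT) = 1.571457, sinh(ωT) = 1.212219
x(T) = p + (x₀−p)·cosh(ωT) + (ẋ₀/ω)·sinh(ωT) ⇒ p·(1 − cosh) = x(T) − x₀·cosh − (ẋ₀/ω)·sinh
numerator   = -0.2391 − (-0.0944)·1.571457 − (-0.1976/3.0379)·1.212219 = -0.011906
denominator = 1 − 1.571457 = -0.571457
p = -0.011906 / -0.571457 = 0.0208

p = 0.0208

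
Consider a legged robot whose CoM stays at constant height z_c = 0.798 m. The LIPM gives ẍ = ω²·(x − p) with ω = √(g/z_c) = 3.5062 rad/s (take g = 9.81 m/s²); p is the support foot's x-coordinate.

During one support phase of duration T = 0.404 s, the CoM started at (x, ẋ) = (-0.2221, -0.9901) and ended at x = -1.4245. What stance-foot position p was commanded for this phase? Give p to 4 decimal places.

ωT = 3.5062·0.404 = 1.416505; cosh(ωT) = 2.182623, sinh(ωT) = 1.940063
x(T) = p + (x₀−p)·cosh(ωT) + (ẋ₀/ω)·sinh(ωT) ⇒ p·(1 − cosh) = x(T) − x₀·cosh − (ẋ₀/ω)·sinh
numerator   = -1.4245 − (-0.2221)·2.182623 − (-0.9901/3.5062)·1.940063 = -0.391894
denominator = 1 − 2.182623 = -1.182623
p = -0.391894 / -1.182623 = 0.3314

p = 0.3314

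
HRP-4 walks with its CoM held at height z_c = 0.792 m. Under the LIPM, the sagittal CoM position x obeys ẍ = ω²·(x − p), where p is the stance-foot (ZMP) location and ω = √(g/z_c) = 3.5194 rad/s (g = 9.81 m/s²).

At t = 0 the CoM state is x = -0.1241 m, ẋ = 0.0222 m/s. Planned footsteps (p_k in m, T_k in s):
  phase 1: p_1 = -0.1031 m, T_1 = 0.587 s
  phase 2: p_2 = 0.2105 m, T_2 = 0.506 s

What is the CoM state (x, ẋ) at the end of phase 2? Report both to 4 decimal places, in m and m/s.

phase 1: p=-0.1031, T=0.587, ωT=2.065888, cosh=4.009504, sinh=3.882798; start (x,ẋ)=(-0.124100, 0.022200) → end (x,ẋ)=(-0.162807, -0.197957)
phase 2: p=0.2105, T=0.506, ωT=1.780816, cosh=3.051600, sinh=2.883100; start (x,ẋ)=(-0.162807, -0.197957) → end (x,ẋ)=(-1.090851, -4.391951)

x = -1.0909, ẋ = -4.3920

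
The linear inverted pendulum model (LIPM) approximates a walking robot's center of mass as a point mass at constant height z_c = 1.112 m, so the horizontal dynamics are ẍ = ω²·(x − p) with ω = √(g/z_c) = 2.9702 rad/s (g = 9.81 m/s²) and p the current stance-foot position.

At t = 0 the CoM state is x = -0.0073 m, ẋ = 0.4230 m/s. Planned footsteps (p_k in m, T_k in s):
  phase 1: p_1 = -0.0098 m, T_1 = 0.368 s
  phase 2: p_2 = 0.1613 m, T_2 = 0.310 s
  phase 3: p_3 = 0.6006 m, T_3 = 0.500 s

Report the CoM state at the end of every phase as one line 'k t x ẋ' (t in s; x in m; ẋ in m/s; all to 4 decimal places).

1 0.3680 0.1829 0.7117
2 0.6780 0.4459 1.1031
3 1.1780 1.0194 1.5979

phase 1: p=-0.0098, T=0.368, ωT=1.093034, cosh=1.659254, sinh=1.324056; start (x,ẋ)=(-0.007300, 0.423000) → end (x,ẋ)=(0.182913, 0.711696)
phase 2: p=0.1613, T=0.310, ωT=0.920762, cosh=1.454709, sinh=1.056494; start (x,ẋ)=(0.182913, 0.711696) → end (x,ẋ)=(0.445890, 1.103133)
phase 3: p=0.6006, T=0.500, ωT=1.485100, cosh=2.320943, sinh=2.094464; start (x,ẋ)=(0.445890, 1.103133) → end (x,ẋ)=(1.019411, 1.597861)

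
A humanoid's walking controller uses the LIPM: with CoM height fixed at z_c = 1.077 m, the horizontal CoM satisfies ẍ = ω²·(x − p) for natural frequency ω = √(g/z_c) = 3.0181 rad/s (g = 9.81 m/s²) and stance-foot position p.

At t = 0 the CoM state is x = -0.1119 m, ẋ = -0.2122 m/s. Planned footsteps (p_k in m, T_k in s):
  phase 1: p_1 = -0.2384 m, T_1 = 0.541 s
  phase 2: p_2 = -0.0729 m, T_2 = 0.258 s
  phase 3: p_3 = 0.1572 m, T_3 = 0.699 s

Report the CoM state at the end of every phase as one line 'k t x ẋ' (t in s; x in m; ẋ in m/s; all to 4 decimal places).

1 0.5410 -0.0754 0.3760
2 0.7990 0.0309 0.4894
3 1.4980 0.2877 0.4993

phase 1: p=-0.2384, T=0.541, ωT=1.632792, cosh=2.656764, sinh=2.461381; start (x,ẋ)=(-0.111900, -0.212200) → end (x,ẋ)=(-0.075377, 0.375964)
phase 2: p=-0.0729, T=0.258, ωT=0.778670, cosh=1.318794, sinh=0.859778; start (x,ẋ)=(-0.075377, 0.375964) → end (x,ẋ)=(0.030936, 0.489392)
phase 3: p=0.1572, T=0.699, ωT=2.109652, cosh=4.183325, sinh=4.062045; start (x,ẋ)=(0.030936, 0.489392) → end (x,ẋ)=(0.287667, 0.499334)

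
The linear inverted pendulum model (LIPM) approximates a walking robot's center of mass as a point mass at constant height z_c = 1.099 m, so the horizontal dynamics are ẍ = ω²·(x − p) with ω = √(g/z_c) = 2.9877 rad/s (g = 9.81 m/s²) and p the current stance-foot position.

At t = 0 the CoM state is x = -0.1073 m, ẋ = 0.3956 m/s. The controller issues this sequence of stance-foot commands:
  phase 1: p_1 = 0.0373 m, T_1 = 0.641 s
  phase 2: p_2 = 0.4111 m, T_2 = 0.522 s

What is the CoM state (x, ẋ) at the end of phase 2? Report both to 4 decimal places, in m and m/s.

x = -0.7183, ẋ = -3.1140

phase 1: p=0.0373, T=0.641, ωT=1.915116, cosh=3.467524, sinh=3.320200; start (x,ẋ)=(-0.107300, 0.395600) → end (x,ẋ)=(-0.024478, -0.062645)
phase 2: p=0.4111, T=0.522, ωT=1.559579, cosh=2.483522, sinh=2.273298; start (x,ẋ)=(-0.024478, -0.062645) → end (x,ẋ)=(-0.718333, -3.113995)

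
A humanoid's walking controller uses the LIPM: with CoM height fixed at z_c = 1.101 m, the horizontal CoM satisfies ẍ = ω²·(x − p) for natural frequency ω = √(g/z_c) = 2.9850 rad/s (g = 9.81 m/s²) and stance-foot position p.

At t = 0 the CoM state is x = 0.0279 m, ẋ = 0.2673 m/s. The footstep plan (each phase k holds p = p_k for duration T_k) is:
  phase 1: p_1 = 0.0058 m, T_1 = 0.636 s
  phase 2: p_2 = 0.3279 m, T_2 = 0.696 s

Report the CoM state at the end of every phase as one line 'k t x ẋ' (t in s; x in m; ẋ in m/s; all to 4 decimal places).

phase 1: p=0.0058, T=0.636, ωT=1.898460, cosh=3.412703, sinh=3.262903; start (x,ẋ)=(0.027900, 0.267300) → end (x,ẋ)=(0.373406, 1.127464)
phase 2: p=0.3279, T=0.696, ωT=2.077560, cosh=4.055099, sinh=3.929863; start (x,ẋ)=(0.373406, 1.127464) → end (x,ẋ)=(1.996781, 5.105797)

1 0.6360 0.3734 1.1275
2 1.3320 1.9968 5.1058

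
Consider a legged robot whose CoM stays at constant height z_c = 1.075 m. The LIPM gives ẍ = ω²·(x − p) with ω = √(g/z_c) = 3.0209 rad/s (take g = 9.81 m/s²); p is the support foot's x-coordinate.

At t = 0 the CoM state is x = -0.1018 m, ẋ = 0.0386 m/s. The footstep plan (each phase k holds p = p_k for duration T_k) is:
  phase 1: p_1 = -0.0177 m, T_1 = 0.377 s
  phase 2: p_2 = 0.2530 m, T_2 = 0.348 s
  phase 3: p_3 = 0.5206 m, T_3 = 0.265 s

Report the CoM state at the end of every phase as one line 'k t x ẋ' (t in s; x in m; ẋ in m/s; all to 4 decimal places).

1 0.3770 -0.1446 -0.2896
2 0.7250 -0.5057 -1.9734
3 0.9900 -1.4331 -5.3958

phase 1: p=-0.0177, T=0.377, ωT=1.138879, cosh=1.721722, sinh=1.401544; start (x,ẋ)=(-0.101800, 0.038600) → end (x,ẋ)=(-0.144588, -0.289615)
phase 2: p=0.2530, T=0.348, ωT=1.051273, cosh=1.605392, sinh=1.255900; start (x,ẋ)=(-0.144588, -0.289615) → end (x,ẋ)=(-0.505689, -1.973374)
phase 3: p=0.5206, T=0.265, ωT=0.800539, cosh=1.337913, sinh=0.888826; start (x,ẋ)=(-0.505689, -1.973374) → end (x,ẋ)=(-1.433103, -5.395846)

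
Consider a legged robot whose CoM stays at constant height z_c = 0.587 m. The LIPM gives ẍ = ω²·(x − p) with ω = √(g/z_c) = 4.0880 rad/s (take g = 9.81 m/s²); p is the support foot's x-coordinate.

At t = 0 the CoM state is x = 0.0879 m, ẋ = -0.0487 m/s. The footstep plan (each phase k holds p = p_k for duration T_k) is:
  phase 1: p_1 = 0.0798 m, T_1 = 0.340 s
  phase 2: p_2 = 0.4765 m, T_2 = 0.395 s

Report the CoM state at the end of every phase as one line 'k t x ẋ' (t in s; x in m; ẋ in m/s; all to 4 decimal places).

phase 1: p=0.0798, T=0.340, ωT=1.389920, cosh=2.131812, sinh=1.882717; start (x,ẋ)=(0.087900, -0.048700) → end (x,ẋ)=(0.074639, -0.041477)
phase 2: p=0.4765, T=0.395, ωT=1.614760, cosh=2.612810, sinh=2.413871; start (x,ẋ)=(0.074639, -0.041477) → end (x,ẋ)=(-0.597978, -4.073899)

1 0.3400 0.0746 -0.0415
2 0.7350 -0.5980 -4.0739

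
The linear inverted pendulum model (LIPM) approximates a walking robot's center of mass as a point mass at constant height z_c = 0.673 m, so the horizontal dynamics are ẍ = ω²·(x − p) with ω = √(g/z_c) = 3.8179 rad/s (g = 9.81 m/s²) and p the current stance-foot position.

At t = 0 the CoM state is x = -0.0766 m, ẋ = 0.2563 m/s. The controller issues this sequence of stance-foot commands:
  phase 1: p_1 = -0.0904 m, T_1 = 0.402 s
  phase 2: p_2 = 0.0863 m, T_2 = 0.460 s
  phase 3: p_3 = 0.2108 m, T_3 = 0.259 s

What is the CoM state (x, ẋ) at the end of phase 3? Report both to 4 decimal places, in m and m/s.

phase 1: p=-0.0904, T=0.402, ωT=1.534796, cosh=2.427939, sinh=2.212439; start (x,ẋ)=(-0.076600, 0.256300) → end (x,ẋ)=(0.091629, 0.738848)
phase 2: p=0.0863, T=0.460, ωT=1.756234, cosh=2.981641, sinh=2.808947; start (x,ẋ)=(0.091629, 0.738848) → end (x,ẋ)=(0.645783, 2.260129)
phase 3: p=0.2108, T=0.259, ωT=0.988836, cosh=1.530057, sinh=1.158047; start (x,ẋ)=(0.645783, 2.260129) → end (x,ẋ)=(1.561892, 5.381319)

x = 1.5619, ẋ = 5.3813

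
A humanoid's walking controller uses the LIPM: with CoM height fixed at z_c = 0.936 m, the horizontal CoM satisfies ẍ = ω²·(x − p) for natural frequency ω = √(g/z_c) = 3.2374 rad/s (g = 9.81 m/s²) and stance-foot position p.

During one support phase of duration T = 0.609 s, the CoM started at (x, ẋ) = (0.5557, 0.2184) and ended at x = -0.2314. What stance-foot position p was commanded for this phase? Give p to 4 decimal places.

p = 0.9408

ωT = 3.2374·0.609 = 1.971577; cosh(ωT) = 3.660614, sinh(ωT) = 3.521377
x(T) = p + (x₀−p)·cosh(ωT) + (ẋ₀/ω)·sinh(ωT) ⇒ p·(1 − cosh) = x(T) − x₀·cosh − (ẋ₀/ω)·sinh
numerator   = -0.2314 − (0.5557)·3.660614 − (0.2184/3.2374)·3.521377 = -2.503161
denominator = 1 − 3.660614 = -2.660614
p = -2.503161 / -2.660614 = 0.9408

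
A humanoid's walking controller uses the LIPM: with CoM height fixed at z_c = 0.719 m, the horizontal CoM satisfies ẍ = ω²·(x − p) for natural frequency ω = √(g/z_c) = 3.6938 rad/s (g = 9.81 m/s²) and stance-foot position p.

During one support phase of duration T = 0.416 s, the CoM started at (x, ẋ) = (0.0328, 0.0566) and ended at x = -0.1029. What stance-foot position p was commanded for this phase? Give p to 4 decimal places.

p = 0.1513

ωT = 3.6938·0.416 = 1.536621; cosh(ωT) = 2.431981, sinh(ωT) = 2.216874
x(T) = p + (x₀−p)·cosh(ωT) + (ẋ₀/ω)·sinh(ωT) ⇒ p·(1 − cosh) = x(T) − x₀·cosh − (ẋ₀/ω)·sinh
numerator   = -0.1029 − (0.0328)·2.431981 − (0.0566/3.6938)·2.216874 = -0.216638
denominator = 1 − 2.431981 = -1.431981
p = -0.216638 / -1.431981 = 0.1513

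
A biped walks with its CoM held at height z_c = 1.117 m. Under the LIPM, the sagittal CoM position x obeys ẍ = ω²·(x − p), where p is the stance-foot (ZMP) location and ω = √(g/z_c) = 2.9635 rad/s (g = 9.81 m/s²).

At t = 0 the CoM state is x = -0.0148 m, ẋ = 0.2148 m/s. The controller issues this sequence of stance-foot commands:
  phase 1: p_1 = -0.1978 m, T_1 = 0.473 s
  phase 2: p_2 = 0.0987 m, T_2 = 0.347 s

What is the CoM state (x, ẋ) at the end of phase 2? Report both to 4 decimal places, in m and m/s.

phase 1: p=-0.1978, T=0.473, ωT=1.401735, cosh=2.154207, sinh=1.908037; start (x,ẋ)=(-0.014800, 0.214800) → end (x,ẋ)=(0.334718, 1.497491)
phase 2: p=0.0987, T=0.347, ωT=1.028334, cosh=1.577003, sinh=1.219401; start (x,ẋ)=(0.334718, 1.497491) → end (x,ẋ)=(1.087079, 3.214446)

x = 1.0871, ẋ = 3.2144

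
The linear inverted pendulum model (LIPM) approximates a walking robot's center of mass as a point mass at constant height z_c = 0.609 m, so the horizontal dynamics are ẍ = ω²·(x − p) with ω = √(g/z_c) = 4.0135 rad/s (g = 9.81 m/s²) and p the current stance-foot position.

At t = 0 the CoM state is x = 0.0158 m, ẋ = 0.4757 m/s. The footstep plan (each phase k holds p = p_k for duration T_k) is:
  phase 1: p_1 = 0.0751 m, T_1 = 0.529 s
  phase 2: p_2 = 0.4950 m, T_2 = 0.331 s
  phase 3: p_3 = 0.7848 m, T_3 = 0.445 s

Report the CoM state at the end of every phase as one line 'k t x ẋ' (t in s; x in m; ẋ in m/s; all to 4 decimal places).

phase 1: p=0.0751, T=0.529, ωT=2.123142, cosh=4.238503, sinh=4.118848; start (x,ẋ)=(0.015800, 0.475700) → end (x,ẋ)=(0.311943, 1.035968)
phase 2: p=0.4950, T=0.331, ωT=1.328469, cosh=2.020070, sinh=1.755187; start (x,ẋ)=(0.311943, 1.035968) → end (x,ẋ)=(0.578263, 0.803193)
phase 3: p=0.7848, T=0.445, ωT=1.786007, cosh=3.066608, sinh=2.898980; start (x,ẋ)=(0.578263, 0.803193) → end (x,ẋ)=(0.731583, 0.060006)

1 0.5290 0.3119 1.0360
2 0.8600 0.5783 0.8032
3 1.3050 0.7316 0.0600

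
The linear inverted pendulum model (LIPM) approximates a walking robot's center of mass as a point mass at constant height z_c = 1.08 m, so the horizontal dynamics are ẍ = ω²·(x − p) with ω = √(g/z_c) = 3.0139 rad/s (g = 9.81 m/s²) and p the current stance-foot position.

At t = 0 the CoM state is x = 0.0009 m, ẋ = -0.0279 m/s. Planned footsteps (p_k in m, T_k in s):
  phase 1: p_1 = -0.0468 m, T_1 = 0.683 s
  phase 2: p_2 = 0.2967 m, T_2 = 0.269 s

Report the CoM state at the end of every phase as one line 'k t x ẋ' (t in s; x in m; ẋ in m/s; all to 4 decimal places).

1 0.6830 0.1074 0.4429
2 0.9520 0.1744 0.0817

phase 1: p=-0.0468, T=0.683, ωT=2.058494, cosh=3.980903, sinh=3.853257; start (x,ẋ)=(0.000900, -0.027900) → end (x,ẋ)=(0.107419, 0.442889)
phase 2: p=0.2967, T=0.269, ωT=0.810739, cosh=1.347050, sinh=0.902520; start (x,ẋ)=(0.107419, 0.442889) → end (x,ẋ)=(0.174353, 0.081729)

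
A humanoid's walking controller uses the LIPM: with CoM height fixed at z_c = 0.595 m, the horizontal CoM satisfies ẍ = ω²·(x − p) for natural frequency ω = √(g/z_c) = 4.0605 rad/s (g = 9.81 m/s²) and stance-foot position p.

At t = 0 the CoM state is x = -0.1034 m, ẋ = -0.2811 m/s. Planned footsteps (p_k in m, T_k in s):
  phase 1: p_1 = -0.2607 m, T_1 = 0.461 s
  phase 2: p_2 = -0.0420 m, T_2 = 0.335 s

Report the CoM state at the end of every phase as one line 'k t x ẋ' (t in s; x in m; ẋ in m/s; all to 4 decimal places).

phase 1: p=-0.2607, T=0.461, ωT=1.871891, cosh=3.327203, sinh=3.173371; start (x,ẋ)=(-0.103400, -0.281100) → end (x,ẋ)=(0.042983, 1.091608)
phase 2: p=-0.0420, T=0.335, ωT=1.360268, cosh=2.076914, sinh=1.820322; start (x,ẋ)=(0.042983, 1.091608) → end (x,ẋ)=(0.623871, 2.895322)

1 0.4610 0.0430 1.0916
2 0.7960 0.6239 2.8953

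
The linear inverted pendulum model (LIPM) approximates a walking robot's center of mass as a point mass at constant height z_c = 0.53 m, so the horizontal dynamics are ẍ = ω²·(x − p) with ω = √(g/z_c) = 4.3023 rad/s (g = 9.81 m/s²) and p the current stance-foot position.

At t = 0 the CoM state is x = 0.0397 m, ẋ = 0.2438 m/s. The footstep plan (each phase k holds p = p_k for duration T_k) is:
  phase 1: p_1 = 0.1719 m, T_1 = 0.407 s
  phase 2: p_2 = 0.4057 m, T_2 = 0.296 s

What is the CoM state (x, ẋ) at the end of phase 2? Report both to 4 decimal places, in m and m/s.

x = -0.8267, ẋ = -4.9812

phase 1: p=0.1719, T=0.407, ωT=1.751036, cosh=2.967081, sinh=2.793487; start (x,ẋ)=(0.039700, 0.243800) → end (x,ẋ)=(-0.062049, -0.865461)
phase 2: p=0.4057, T=0.296, ωT=1.273481, cosh=1.926562, sinh=1.646706; start (x,ẋ)=(-0.062049, -0.865461) → end (x,ẋ)=(-0.826702, -4.981187)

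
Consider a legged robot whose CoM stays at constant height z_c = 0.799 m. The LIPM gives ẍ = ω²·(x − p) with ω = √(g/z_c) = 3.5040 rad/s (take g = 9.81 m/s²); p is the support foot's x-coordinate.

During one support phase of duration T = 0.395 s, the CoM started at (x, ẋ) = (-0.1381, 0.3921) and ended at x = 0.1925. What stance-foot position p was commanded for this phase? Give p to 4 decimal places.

ωT = 3.5040·0.395 = 1.384080; cosh(ωT) = 2.120853, sinh(ωT) = 1.870299
x(T) = p + (x₀−p)·cosh(ωT) + (ẋ₀/ω)·sinh(ωT) ⇒ p·(1 − cosh) = x(T) − x₀·cosh − (ẋ₀/ω)·sinh
numerator   = 0.1925 − (-0.1381)·2.120853 − (0.3921/3.5040)·1.870299 = 0.276102
denominator = 1 − 2.120853 = -1.120853
p = 0.276102 / -1.120853 = -0.2463

p = -0.2463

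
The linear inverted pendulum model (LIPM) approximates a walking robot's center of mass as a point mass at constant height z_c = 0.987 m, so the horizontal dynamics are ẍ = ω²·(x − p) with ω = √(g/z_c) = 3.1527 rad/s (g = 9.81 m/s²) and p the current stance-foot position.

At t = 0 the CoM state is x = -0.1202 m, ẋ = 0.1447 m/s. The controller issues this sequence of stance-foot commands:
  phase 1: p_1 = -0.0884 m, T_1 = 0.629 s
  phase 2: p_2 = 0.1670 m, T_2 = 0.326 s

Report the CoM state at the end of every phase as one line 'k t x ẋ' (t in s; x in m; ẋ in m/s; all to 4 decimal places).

1 0.6290 -0.0425 0.1783
2 0.9550 -0.0944 -0.5239

phase 1: p=-0.0884, T=0.629, ωT=1.983048, cosh=3.701252, sinh=3.563603; start (x,ẋ)=(-0.120200, 0.144700) → end (x,ẋ)=(-0.042541, 0.178299)
phase 2: p=0.1670, T=0.326, ωT=1.027780, cosh=1.576328, sinh=1.218527; start (x,ẋ)=(-0.042541, 0.178299) → end (x,ẋ)=(-0.094391, -0.523924)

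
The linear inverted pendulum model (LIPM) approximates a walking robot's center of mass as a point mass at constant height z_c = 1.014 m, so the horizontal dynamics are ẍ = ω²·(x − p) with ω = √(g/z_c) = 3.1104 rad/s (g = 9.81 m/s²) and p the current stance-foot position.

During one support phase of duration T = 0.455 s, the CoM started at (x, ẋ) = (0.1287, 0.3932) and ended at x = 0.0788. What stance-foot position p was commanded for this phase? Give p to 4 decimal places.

ωT = 3.1104·0.455 = 1.415232; cosh(ωT) = 2.180155, sinh(ωT) = 1.937286
x(T) = p + (x₀−p)·cosh(ωT) + (ẋ₀/ω)·sinh(ωT) ⇒ p·(1 − cosh) = x(T) − x₀·cosh − (ẋ₀/ω)·sinh
numerator   = 0.0788 − (0.1287)·2.180155 − (0.3932/3.1104)·1.937286 = -0.446687
denominator = 1 − 2.180155 = -1.180155
p = -0.446687 / -1.180155 = 0.3785

p = 0.3785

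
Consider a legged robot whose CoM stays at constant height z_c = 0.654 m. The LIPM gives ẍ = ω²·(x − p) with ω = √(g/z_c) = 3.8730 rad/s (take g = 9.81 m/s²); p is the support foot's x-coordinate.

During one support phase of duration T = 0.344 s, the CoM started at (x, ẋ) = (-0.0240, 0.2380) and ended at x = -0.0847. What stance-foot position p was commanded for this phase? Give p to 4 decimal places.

ωT = 3.8730·0.344 = 1.332312; cosh(ωT) = 2.026831, sinh(ωT) = 1.762964
x(T) = p + (x₀−p)·cosh(ωT) + (ẋ₀/ω)·sinh(ωT) ⇒ p·(1 − cosh) = x(T) − x₀·cosh − (ẋ₀/ω)·sinh
numerator   = -0.0847 − (-0.0240)·2.026831 − (0.2380/3.8730)·1.762964 = -0.144392
denominator = 1 − 2.026831 = -1.026831
p = -0.144392 / -1.026831 = 0.1406

p = 0.1406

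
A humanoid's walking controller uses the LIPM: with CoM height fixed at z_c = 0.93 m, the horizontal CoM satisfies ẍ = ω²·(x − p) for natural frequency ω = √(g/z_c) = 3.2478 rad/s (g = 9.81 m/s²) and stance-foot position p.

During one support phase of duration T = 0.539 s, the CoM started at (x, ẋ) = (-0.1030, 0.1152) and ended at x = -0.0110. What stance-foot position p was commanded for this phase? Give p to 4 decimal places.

p = -0.0994

ωT = 3.2478·0.539 = 1.750564; cosh(ωT) = 2.965763, sinh(ωT) = 2.792087
x(T) = p + (x₀−p)·cosh(ωT) + (ẋ₀/ω)·sinh(ωT) ⇒ p·(1 − cosh) = x(T) − x₀·cosh − (ẋ₀/ω)·sinh
numerator   = -0.0110 − (-0.1030)·2.965763 − (0.1152/3.2478)·2.792087 = 0.195438
denominator = 1 − 2.965763 = -1.965763
p = 0.195438 / -1.965763 = -0.0994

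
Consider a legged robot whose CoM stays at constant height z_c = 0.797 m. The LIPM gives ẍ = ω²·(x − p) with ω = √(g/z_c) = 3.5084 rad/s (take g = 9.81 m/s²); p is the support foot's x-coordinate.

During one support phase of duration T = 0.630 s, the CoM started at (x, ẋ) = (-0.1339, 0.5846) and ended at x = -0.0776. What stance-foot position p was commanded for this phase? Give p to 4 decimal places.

ωT = 3.5084·0.630 = 2.210292; cosh(ωT) = 4.614024, sinh(ωT) = 4.504355
x(T) = p + (x₀−p)·cosh(ωT) + (ẋ₀/ω)·sinh(ωT) ⇒ p·(1 − cosh) = x(T) − x₀·cosh − (ẋ₀/ω)·sinh
numerator   = -0.0776 − (-0.1339)·4.614024 − (0.5846/3.5084)·4.504355 = -0.210337
denominator = 1 − 4.614024 = -3.614024
p = -0.210337 / -3.614024 = 0.0582

p = 0.0582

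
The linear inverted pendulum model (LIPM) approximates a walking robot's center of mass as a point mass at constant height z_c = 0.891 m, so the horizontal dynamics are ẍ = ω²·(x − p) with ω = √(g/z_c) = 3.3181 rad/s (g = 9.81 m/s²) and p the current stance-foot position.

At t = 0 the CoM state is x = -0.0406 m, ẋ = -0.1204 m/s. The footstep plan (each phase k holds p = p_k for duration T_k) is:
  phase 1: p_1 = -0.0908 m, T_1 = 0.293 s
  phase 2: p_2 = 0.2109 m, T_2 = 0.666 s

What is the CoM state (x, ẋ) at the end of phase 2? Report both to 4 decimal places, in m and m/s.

x = -1.0111, ẋ = -3.9569

phase 1: p=-0.0908, T=0.293, ωT=0.972203, cosh=1.511006, sinh=1.132757; start (x,ẋ)=(-0.040600, -0.120400) → end (x,ẋ)=(-0.056051, 0.006757)
phase 2: p=0.2109, T=0.666, ωT=2.209855, cosh=4.612054, sinh=4.502337; start (x,ẋ)=(-0.056051, 0.006757) → end (x,ẋ)=(-1.011122, -3.956867)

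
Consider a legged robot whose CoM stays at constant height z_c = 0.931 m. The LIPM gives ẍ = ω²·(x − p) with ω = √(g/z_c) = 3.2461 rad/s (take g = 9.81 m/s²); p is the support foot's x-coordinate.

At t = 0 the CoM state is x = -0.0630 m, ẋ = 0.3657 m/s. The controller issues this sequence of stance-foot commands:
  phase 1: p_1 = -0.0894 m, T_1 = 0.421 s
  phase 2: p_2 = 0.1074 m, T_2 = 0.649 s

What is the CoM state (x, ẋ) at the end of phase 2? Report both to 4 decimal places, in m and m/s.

x = 1.5270, ẋ = 4.6946

phase 1: p=-0.0894, T=0.421, ωT=1.366608, cosh=2.088498, sinh=1.833527; start (x,ẋ)=(-0.063000, 0.365700) → end (x,ẋ)=(0.172298, 0.920891)
phase 2: p=0.1074, T=0.649, ωT=2.106719, cosh=4.171429, sinh=4.049793; start (x,ẋ)=(0.172298, 0.920891) → end (x,ẋ)=(1.527011, 4.694590)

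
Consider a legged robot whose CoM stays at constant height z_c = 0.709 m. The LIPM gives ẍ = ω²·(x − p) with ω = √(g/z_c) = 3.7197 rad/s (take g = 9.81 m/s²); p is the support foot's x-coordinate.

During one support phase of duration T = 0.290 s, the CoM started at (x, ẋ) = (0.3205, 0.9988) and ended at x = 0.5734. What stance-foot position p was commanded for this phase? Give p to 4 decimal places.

ωT = 3.7197·0.290 = 1.078713; cosh(ωT) = 1.640463, sinh(ωT) = 1.300430
x(T) = p + (x₀−p)·cosh(ωT) + (ẋ₀/ω)·sinh(ωT) ⇒ p·(1 − cosh) = x(T) − x₀·cosh − (ẋ₀/ω)·sinh
numerator   = 0.5734 − (0.3205)·1.640463 − (0.9988/3.7197)·1.300430 = -0.301555
denominator = 1 − 1.640463 = -0.640463
p = -0.301555 / -0.640463 = 0.4708

p = 0.4708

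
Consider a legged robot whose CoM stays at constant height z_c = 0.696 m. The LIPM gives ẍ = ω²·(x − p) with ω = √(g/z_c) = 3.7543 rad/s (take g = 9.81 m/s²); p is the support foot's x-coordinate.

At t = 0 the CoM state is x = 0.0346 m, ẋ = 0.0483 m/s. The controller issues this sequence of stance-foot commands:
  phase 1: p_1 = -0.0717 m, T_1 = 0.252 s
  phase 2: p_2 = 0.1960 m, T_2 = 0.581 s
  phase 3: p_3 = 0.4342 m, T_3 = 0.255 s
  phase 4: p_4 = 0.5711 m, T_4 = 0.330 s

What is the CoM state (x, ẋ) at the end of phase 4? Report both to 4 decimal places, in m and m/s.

x = 0.7912, ẋ = 1.0858

phase 1: p=-0.0717, T=0.252, ωT=0.946084, cosh=1.481931, sinh=1.093672; start (x,ẋ)=(0.034600, 0.048300) → end (x,ẋ)=(0.099900, 0.508042)
phase 2: p=0.1960, T=0.581, ωT=2.181248, cosh=4.485128, sinh=4.372228; start (x,ẋ)=(0.099900, 0.508042) → end (x,ẋ)=(0.356639, 0.701179)
phase 3: p=0.4342, T=0.255, ωT=0.957347, cosh=1.494343, sinh=1.110433; start (x,ẋ)=(0.356639, 0.701179) → end (x,ẋ)=(0.525690, 0.724460)
phase 4: p=0.5711, T=0.330, ωT=1.238919, cosh=1.870789, sinh=1.581091; start (x,ẋ)=(0.525690, 0.724460) → end (x,ẋ)=(0.791247, 1.085761)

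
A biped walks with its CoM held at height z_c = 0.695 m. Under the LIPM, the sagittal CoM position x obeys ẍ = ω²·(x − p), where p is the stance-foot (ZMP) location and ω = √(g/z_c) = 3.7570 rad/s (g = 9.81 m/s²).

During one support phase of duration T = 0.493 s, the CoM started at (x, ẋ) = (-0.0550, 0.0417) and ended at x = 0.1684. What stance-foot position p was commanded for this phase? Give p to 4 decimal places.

p = -0.1384

ωT = 3.7570·0.493 = 1.852201; cosh(ωT) = 3.265362, sinh(ωT) = 3.108471
x(T) = p + (x₀−p)·cosh(ωT) + (ẋ₀/ω)·sinh(ωT) ⇒ p·(1 − cosh) = x(T) − x₀·cosh − (ẋ₀/ω)·sinh
numerator   = 0.1684 − (-0.0550)·3.265362 − (0.0417/3.7570)·3.108471 = 0.313493
denominator = 1 − 3.265362 = -2.265362
p = 0.313493 / -2.265362 = -0.1384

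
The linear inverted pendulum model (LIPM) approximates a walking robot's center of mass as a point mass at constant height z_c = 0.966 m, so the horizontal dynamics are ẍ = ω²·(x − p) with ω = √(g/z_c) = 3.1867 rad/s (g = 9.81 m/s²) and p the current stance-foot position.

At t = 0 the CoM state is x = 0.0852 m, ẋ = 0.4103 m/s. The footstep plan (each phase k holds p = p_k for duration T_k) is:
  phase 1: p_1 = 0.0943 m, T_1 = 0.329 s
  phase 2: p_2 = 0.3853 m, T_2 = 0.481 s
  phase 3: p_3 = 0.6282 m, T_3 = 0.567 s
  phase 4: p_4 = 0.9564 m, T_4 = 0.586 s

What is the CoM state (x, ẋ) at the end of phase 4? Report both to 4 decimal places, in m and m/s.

x = -0.3228, ẋ = -3.8894

phase 1: p=0.0943, T=0.329, ωT=1.048424, cosh=1.601821, sinh=1.251331; start (x,ẋ)=(0.085200, 0.410300) → end (x,ẋ)=(0.240837, 0.620940)
phase 2: p=0.3853, T=0.481, ωT=1.532803, cosh=2.423534, sinh=2.207604; start (x,ẋ)=(0.240837, 0.620940) → end (x,ẋ)=(0.465349, 0.488576)
phase 3: p=0.6282, T=0.567, ωT=1.806859, cosh=3.127727, sinh=2.963558; start (x,ẋ)=(0.465349, 0.488576) → end (x,ẋ)=(0.573211, -0.009827)
phase 4: p=0.9564, T=0.586, ωT=1.867406, cosh=3.313006, sinh=3.158482; start (x,ẋ)=(0.573211, -0.009827) → end (x,ẋ)=(-0.322847, -3.889403)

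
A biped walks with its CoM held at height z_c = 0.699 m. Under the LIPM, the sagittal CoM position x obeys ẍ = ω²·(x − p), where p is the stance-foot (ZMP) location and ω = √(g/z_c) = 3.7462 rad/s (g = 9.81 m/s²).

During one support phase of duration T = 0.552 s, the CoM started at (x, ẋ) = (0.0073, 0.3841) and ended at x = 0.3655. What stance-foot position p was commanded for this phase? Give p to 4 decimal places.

p = 0.0208

ωT = 3.7462·0.552 = 2.067902; cosh(ωT) = 4.017334, sinh(ωT) = 3.890883
x(T) = p + (x₀−p)·cosh(ωT) + (ẋ₀/ω)·sinh(ωT) ⇒ p·(1 − cosh) = x(T) − x₀·cosh − (ẋ₀/ω)·sinh
numerator   = 0.3655 − (0.0073)·4.017334 − (0.3841/3.7462)·3.890883 = -0.062761
denominator = 1 − 4.017334 = -3.017334
p = -0.062761 / -3.017334 = 0.0208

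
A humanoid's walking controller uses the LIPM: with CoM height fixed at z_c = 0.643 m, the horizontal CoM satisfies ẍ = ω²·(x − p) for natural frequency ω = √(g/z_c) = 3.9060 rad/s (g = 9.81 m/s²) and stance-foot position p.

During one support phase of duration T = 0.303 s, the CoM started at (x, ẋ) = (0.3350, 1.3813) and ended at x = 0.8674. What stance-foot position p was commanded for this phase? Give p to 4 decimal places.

p = 0.3234

ωT = 3.9060·0.303 = 1.183518; cosh(ωT) = 1.786021, sinh(ωT) = 1.479822
x(T) = p + (x₀−p)·cosh(ωT) + (ẋ₀/ω)·sinh(ωT) ⇒ p·(1 − cosh) = x(T) − x₀·cosh − (ẋ₀/ω)·sinh
numerator   = 0.8674 − (0.3350)·1.786021 − (1.3813/3.9060)·1.479822 = -0.254235
denominator = 1 − 1.786021 = -0.786021
p = -0.254235 / -0.786021 = 0.3234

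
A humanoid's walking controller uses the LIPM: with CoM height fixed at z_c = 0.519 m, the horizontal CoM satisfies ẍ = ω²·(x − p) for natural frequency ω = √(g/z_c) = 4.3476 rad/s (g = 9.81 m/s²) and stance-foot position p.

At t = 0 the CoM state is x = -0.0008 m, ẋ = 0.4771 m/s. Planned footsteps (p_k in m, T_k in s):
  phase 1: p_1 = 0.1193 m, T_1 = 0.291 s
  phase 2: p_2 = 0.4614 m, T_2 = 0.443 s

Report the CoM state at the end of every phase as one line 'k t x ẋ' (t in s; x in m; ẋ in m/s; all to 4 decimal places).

1 0.2910 0.0685 0.0612
2 0.7340 -0.8680 -5.5217

phase 1: p=0.1193, T=0.291, ωT=1.265152, cosh=1.912913, sinh=1.630717; start (x,ẋ)=(-0.000800, 0.477100) → end (x,ẋ)=(0.068512, 0.061177)
phase 2: p=0.4614, T=0.443, ωT=1.925987, cosh=3.503824, sinh=3.358092; start (x,ẋ)=(0.068512, 0.061177) → end (x,ẋ)=(-0.867957, -5.521671)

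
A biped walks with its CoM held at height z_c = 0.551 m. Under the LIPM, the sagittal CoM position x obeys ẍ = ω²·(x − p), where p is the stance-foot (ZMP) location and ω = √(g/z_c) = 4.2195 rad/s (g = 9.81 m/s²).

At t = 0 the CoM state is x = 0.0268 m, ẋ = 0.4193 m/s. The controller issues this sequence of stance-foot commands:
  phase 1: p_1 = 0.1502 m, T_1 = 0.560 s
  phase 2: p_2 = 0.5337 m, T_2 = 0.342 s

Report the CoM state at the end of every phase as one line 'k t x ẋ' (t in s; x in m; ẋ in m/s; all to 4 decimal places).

1 0.5600 0.0121 -0.4942
2 0.9020 -0.8661 -5.5035

phase 1: p=0.1502, T=0.560, ωT=2.362920, cosh=5.358034, sinh=5.263889; start (x,ẋ)=(0.026800, 0.419300) → end (x,ẋ)=(0.012102, -0.494211)
phase 2: p=0.5337, T=0.342, ωT=1.443069, cosh=2.234935, sinh=1.998734; start (x,ẋ)=(0.012102, -0.494211) → end (x,ẋ)=(-0.866141, -5.503512)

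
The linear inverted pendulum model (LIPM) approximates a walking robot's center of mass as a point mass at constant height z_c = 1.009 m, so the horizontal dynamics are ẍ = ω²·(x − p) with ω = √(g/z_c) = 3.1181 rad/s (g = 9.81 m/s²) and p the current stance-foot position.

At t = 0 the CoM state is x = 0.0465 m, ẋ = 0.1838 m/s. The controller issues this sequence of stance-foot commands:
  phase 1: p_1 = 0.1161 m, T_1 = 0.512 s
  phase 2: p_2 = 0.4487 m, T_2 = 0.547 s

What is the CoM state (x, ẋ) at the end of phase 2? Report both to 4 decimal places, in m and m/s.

phase 1: p=0.1161, T=0.512, ωT=1.596467, cosh=2.569088, sinh=2.366477; start (x,ẋ)=(0.046500, 0.183800) → end (x,ẋ)=(0.076786, -0.041374)
phase 2: p=0.4487, T=0.547, ωT=1.705601, cosh=2.843177, sinh=2.661514; start (x,ẋ)=(0.076786, -0.041374) → end (x,ẋ)=(-0.644032, -3.204097)

x = -0.6440, ẋ = -3.2041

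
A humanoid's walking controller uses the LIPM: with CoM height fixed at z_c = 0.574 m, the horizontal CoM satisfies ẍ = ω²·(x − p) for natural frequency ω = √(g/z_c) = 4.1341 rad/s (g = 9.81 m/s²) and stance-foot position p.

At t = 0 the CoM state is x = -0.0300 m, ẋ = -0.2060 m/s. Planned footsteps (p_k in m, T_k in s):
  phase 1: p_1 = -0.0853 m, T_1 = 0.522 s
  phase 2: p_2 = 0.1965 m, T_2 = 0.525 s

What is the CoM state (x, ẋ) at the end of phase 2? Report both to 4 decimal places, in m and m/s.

x = -0.8460, ẋ = -4.1827

phase 1: p=-0.0853, T=0.522, ωT=2.158000, cosh=4.384685, sinh=4.269129; start (x,ẋ)=(-0.030000, -0.206000) → end (x,ẋ)=(-0.055555, 0.072745)
phase 2: p=0.1965, T=0.525, ωT=2.170403, cosh=4.437971, sinh=4.323839; start (x,ẋ)=(-0.055555, 0.072745) → end (x,ẋ)=(-0.846031, -4.182696)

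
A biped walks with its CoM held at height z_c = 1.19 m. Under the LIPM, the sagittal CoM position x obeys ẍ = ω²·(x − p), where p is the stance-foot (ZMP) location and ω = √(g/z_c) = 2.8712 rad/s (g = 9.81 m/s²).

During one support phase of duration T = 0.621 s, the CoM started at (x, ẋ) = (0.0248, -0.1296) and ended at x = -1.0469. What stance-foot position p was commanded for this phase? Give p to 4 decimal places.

p = 0.4822

ωT = 2.8712·0.621 = 1.783015; cosh(ωT) = 3.057947, sinh(ωT) = 2.889816
x(T) = p + (x₀−p)·cosh(ωT) + (ẋ₀/ω)·sinh(ωT) ⇒ p·(1 − cosh) = x(T) − x₀·cosh − (ẋ₀/ω)·sinh
numerator   = -1.0469 − (0.0248)·3.057947 − (-0.1296/2.8712)·2.889816 = -0.992297
denominator = 1 − 3.057947 = -2.057947
p = -0.992297 / -2.057947 = 0.4822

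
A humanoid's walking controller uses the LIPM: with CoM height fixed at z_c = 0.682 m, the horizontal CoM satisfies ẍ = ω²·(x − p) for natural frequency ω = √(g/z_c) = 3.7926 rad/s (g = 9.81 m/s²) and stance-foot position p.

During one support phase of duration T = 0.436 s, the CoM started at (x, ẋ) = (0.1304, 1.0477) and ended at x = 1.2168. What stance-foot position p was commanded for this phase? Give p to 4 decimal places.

ωT = 3.7926·0.436 = 1.653574; cosh(ωT) = 2.708493, sinh(ωT) = 2.517128
x(T) = p + (x₀−p)·cosh(ωT) + (ẋ₀/ω)·sinh(ωT) ⇒ p·(1 − cosh) = x(T) − x₀·cosh − (ẋ₀/ω)·sinh
numerator   = 1.2168 − (0.1304)·2.708493 − (1.0477/3.7926)·2.517128 = 0.168260
denominator = 1 − 2.708493 = -1.708493
p = 0.168260 / -1.708493 = -0.0985

p = -0.0985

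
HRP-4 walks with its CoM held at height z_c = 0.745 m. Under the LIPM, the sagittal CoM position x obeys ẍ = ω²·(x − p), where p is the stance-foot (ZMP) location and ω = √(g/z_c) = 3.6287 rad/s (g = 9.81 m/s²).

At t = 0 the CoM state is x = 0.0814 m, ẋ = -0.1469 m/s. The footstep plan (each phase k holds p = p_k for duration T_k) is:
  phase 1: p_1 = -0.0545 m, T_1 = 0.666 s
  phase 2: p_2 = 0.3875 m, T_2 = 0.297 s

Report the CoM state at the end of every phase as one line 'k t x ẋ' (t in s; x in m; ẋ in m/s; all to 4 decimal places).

phase 1: p=-0.0545, T=0.666, ωT=2.416714, cosh=5.649091, sinh=5.559877; start (x,ẋ)=(0.081400, -0.146900) → end (x,ẋ)=(0.488132, 1.911948)
phase 2: p=0.3875, T=0.297, ωT=1.077724, cosh=1.639177, sinh=1.298808; start (x,ẋ)=(0.488132, 1.911948) → end (x,ẋ)=(1.236790, 3.608299)

1 0.6660 0.4881 1.9119
2 0.9630 1.2368 3.6083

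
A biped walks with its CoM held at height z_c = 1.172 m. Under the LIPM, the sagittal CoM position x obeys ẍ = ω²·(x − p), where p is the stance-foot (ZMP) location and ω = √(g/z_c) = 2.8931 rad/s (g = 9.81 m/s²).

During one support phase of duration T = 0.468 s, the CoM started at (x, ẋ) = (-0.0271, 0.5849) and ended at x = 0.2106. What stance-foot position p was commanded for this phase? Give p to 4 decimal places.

p = 0.0927

ωT = 2.8931·0.468 = 1.353971; cosh(ωT) = 2.065493, sinh(ωT) = 1.807280
x(T) = p + (x₀−p)·cosh(ωT) + (ẋ₀/ω)·sinh(ωT) ⇒ p·(1 − cosh) = x(T) − x₀·cosh − (ẋ₀/ω)·sinh
numerator   = 0.2106 − (-0.0271)·2.065493 − (0.5849/2.8931)·1.807280 = -0.098804
denominator = 1 − 2.065493 = -1.065493
p = -0.098804 / -1.065493 = 0.0927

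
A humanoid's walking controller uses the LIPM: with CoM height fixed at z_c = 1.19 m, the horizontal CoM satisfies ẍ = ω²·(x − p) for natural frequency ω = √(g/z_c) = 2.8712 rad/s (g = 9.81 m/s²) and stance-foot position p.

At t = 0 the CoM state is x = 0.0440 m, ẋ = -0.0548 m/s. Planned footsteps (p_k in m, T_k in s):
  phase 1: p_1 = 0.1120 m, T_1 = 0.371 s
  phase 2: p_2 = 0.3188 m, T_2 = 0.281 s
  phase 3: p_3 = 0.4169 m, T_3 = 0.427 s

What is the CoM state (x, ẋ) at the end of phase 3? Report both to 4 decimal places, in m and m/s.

x = -1.5335, ẋ = -5.4331

phase 1: p=0.1120, T=0.371, ωT=1.065215, cosh=1.623058, sinh=1.278405; start (x,ẋ)=(0.044000, -0.054800) → end (x,ẋ)=(-0.022768, -0.338541)
phase 2: p=0.3188, T=0.281, ωT=0.806807, cosh=1.343511, sinh=0.897231; start (x,ẋ)=(-0.022768, -0.338541) → end (x,ẋ)=(-0.245892, -1.334757)
phase 3: p=0.4169, T=0.427, ωT=1.226002, cosh=1.850522, sinh=1.557058; start (x,ẋ)=(-0.245892, -1.334757) → end (x,ẋ)=(-1.533453, -5.433092)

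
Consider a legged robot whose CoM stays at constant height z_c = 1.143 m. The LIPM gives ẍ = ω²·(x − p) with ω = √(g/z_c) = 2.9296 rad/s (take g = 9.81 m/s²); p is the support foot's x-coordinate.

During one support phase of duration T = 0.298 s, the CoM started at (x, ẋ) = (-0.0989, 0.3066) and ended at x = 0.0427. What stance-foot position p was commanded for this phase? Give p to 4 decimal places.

ωT = 2.9296·0.298 = 0.873021; cosh(ωT) = 1.405910, sinh(ωT) = 0.988222
x(T) = p + (x₀−p)·cosh(ωT) + (ẋ₀/ω)·sinh(ωT) ⇒ p·(1 − cosh) = x(T) − x₀·cosh − (ẋ₀/ω)·sinh
numerator   = 0.0427 − (-0.0989)·1.405910 − (0.3066/2.9296)·0.988222 = 0.078321
denominator = 1 − 1.405910 = -0.405910
p = 0.078321 / -0.405910 = -0.1930

p = -0.1930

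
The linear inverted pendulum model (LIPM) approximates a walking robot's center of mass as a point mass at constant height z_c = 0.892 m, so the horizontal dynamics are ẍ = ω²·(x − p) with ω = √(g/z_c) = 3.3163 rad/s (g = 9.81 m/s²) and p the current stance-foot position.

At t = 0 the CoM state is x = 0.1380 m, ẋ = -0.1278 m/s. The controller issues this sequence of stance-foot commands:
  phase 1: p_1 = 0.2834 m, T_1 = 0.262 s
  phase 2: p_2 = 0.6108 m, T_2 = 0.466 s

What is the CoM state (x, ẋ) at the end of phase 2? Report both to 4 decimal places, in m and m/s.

phase 1: p=0.2834, T=0.262, ωT=0.868871, cosh=1.401821, sinh=0.982396; start (x,ẋ)=(0.138000, -0.127800) → end (x,ẋ)=(0.041717, -0.652854)
phase 2: p=0.6108, T=0.466, ωT=1.545396, cosh=2.451527, sinh=2.238300; start (x,ẋ)=(0.041717, -0.652854) → end (x,ẋ)=(-1.224960, -5.824723)

x = -1.2250, ẋ = -5.8247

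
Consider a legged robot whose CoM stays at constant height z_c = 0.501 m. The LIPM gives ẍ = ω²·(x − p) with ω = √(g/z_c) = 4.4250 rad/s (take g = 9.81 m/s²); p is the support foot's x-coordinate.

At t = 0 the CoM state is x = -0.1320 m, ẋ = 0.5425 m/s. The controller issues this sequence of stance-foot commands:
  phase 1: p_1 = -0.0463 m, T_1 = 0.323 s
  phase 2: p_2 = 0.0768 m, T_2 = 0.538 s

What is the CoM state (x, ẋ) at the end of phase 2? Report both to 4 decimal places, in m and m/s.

phase 1: p=-0.0463, T=0.323, ωT=1.429275, cosh=2.207577, sinh=1.968094; start (x,ẋ)=(-0.132000, 0.542500) → end (x,ẋ)=(0.005797, 0.451265)
phase 2: p=0.0768, T=0.538, ωT=2.380650, cosh=5.452209, sinh=5.359719; start (x,ẋ)=(0.005797, 0.451265) → end (x,ẋ)=(0.236264, 0.776424)

x = 0.2363, ẋ = 0.7764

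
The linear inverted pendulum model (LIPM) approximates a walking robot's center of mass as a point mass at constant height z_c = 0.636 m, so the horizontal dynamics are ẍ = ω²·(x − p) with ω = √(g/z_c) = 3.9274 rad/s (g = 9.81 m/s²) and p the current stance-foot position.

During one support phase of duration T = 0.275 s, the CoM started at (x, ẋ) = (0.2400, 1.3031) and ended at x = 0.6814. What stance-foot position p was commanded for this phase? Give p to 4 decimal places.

ωT = 3.9274·0.275 = 1.080035; cosh(ωT) = 1.642183, sinh(ωT) = 1.302599
x(T) = p + (x₀−p)·cosh(ωT) + (ẋ₀/ω)·sinh(ωT) ⇒ p·(1 − cosh) = x(T) − x₀·cosh − (ẋ₀/ω)·sinh
numerator   = 0.6814 − (0.2400)·1.642183 − (1.3031/3.9274)·1.302599 = -0.144923
denominator = 1 − 1.642183 = -0.642183
p = -0.144923 / -0.642183 = 0.2257

p = 0.2257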